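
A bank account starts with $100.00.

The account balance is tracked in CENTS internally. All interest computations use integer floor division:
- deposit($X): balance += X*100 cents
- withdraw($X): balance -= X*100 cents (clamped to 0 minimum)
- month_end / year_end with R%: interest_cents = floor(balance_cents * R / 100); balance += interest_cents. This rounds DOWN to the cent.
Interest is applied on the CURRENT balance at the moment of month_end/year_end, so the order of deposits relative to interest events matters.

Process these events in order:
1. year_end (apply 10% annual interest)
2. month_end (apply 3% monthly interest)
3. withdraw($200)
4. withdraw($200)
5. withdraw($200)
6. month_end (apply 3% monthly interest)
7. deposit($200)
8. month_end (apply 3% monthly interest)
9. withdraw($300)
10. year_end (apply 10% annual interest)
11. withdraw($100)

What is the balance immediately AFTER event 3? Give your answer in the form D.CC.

After 1 (year_end (apply 10% annual interest)): balance=$110.00 total_interest=$10.00
After 2 (month_end (apply 3% monthly interest)): balance=$113.30 total_interest=$13.30
After 3 (withdraw($200)): balance=$0.00 total_interest=$13.30

Answer: 0.00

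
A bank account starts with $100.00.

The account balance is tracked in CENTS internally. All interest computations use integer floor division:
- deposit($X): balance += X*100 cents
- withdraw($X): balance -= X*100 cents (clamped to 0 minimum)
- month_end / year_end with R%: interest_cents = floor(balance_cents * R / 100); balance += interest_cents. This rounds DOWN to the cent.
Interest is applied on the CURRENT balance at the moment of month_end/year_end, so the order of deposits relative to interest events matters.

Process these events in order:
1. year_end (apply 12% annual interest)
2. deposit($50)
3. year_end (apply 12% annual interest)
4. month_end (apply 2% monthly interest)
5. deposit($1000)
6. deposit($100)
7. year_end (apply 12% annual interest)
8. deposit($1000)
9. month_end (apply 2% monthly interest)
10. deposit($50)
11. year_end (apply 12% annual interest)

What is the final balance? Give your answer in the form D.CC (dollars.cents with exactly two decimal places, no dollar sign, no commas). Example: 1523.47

Answer: 2842.60

Derivation:
After 1 (year_end (apply 12% annual interest)): balance=$112.00 total_interest=$12.00
After 2 (deposit($50)): balance=$162.00 total_interest=$12.00
After 3 (year_end (apply 12% annual interest)): balance=$181.44 total_interest=$31.44
After 4 (month_end (apply 2% monthly interest)): balance=$185.06 total_interest=$35.06
After 5 (deposit($1000)): balance=$1185.06 total_interest=$35.06
After 6 (deposit($100)): balance=$1285.06 total_interest=$35.06
After 7 (year_end (apply 12% annual interest)): balance=$1439.26 total_interest=$189.26
After 8 (deposit($1000)): balance=$2439.26 total_interest=$189.26
After 9 (month_end (apply 2% monthly interest)): balance=$2488.04 total_interest=$238.04
After 10 (deposit($50)): balance=$2538.04 total_interest=$238.04
After 11 (year_end (apply 12% annual interest)): balance=$2842.60 total_interest=$542.60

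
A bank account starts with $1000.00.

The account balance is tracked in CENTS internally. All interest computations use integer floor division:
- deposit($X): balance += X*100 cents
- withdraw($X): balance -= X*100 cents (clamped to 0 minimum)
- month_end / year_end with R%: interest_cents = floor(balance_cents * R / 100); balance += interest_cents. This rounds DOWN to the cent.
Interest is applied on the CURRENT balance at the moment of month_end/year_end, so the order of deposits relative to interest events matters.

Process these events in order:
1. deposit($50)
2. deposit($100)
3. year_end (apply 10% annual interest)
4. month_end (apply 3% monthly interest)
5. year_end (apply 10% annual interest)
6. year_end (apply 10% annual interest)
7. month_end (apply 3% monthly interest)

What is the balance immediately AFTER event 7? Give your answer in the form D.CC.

Answer: 1623.85

Derivation:
After 1 (deposit($50)): balance=$1050.00 total_interest=$0.00
After 2 (deposit($100)): balance=$1150.00 total_interest=$0.00
After 3 (year_end (apply 10% annual interest)): balance=$1265.00 total_interest=$115.00
After 4 (month_end (apply 3% monthly interest)): balance=$1302.95 total_interest=$152.95
After 5 (year_end (apply 10% annual interest)): balance=$1433.24 total_interest=$283.24
After 6 (year_end (apply 10% annual interest)): balance=$1576.56 total_interest=$426.56
After 7 (month_end (apply 3% monthly interest)): balance=$1623.85 total_interest=$473.85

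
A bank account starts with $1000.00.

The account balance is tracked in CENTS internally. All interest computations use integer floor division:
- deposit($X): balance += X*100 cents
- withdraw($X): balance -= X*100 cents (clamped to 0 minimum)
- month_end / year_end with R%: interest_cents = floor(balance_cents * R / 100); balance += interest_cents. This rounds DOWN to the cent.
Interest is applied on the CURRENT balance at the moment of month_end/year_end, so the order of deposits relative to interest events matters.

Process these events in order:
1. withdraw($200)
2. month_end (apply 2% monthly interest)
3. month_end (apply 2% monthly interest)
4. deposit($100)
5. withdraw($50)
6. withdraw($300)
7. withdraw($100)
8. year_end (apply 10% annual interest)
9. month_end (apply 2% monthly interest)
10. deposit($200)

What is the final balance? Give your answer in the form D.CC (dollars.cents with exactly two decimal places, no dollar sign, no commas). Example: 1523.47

Answer: 741.16

Derivation:
After 1 (withdraw($200)): balance=$800.00 total_interest=$0.00
After 2 (month_end (apply 2% monthly interest)): balance=$816.00 total_interest=$16.00
After 3 (month_end (apply 2% monthly interest)): balance=$832.32 total_interest=$32.32
After 4 (deposit($100)): balance=$932.32 total_interest=$32.32
After 5 (withdraw($50)): balance=$882.32 total_interest=$32.32
After 6 (withdraw($300)): balance=$582.32 total_interest=$32.32
After 7 (withdraw($100)): balance=$482.32 total_interest=$32.32
After 8 (year_end (apply 10% annual interest)): balance=$530.55 total_interest=$80.55
After 9 (month_end (apply 2% monthly interest)): balance=$541.16 total_interest=$91.16
After 10 (deposit($200)): balance=$741.16 total_interest=$91.16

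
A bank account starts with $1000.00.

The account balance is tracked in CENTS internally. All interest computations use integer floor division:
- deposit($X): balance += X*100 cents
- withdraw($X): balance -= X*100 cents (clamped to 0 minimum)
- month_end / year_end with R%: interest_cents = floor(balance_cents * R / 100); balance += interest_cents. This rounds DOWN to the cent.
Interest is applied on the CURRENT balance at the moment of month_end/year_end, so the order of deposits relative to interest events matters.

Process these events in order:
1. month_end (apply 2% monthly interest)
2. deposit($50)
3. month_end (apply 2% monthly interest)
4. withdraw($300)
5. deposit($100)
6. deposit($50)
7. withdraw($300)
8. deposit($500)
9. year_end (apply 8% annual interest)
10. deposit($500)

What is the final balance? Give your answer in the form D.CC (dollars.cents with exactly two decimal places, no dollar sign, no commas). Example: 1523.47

After 1 (month_end (apply 2% monthly interest)): balance=$1020.00 total_interest=$20.00
After 2 (deposit($50)): balance=$1070.00 total_interest=$20.00
After 3 (month_end (apply 2% monthly interest)): balance=$1091.40 total_interest=$41.40
After 4 (withdraw($300)): balance=$791.40 total_interest=$41.40
After 5 (deposit($100)): balance=$891.40 total_interest=$41.40
After 6 (deposit($50)): balance=$941.40 total_interest=$41.40
After 7 (withdraw($300)): balance=$641.40 total_interest=$41.40
After 8 (deposit($500)): balance=$1141.40 total_interest=$41.40
After 9 (year_end (apply 8% annual interest)): balance=$1232.71 total_interest=$132.71
After 10 (deposit($500)): balance=$1732.71 total_interest=$132.71

Answer: 1732.71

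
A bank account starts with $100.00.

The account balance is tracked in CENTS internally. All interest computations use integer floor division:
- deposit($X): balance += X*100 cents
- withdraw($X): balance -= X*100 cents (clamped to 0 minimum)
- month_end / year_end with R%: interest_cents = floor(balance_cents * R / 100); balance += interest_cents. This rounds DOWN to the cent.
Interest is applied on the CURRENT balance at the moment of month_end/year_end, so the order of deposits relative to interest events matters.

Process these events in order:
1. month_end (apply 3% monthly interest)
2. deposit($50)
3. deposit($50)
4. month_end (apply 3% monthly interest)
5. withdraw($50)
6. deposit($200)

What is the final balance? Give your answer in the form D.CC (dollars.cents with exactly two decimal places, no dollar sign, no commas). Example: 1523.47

After 1 (month_end (apply 3% monthly interest)): balance=$103.00 total_interest=$3.00
After 2 (deposit($50)): balance=$153.00 total_interest=$3.00
After 3 (deposit($50)): balance=$203.00 total_interest=$3.00
After 4 (month_end (apply 3% monthly interest)): balance=$209.09 total_interest=$9.09
After 5 (withdraw($50)): balance=$159.09 total_interest=$9.09
After 6 (deposit($200)): balance=$359.09 total_interest=$9.09

Answer: 359.09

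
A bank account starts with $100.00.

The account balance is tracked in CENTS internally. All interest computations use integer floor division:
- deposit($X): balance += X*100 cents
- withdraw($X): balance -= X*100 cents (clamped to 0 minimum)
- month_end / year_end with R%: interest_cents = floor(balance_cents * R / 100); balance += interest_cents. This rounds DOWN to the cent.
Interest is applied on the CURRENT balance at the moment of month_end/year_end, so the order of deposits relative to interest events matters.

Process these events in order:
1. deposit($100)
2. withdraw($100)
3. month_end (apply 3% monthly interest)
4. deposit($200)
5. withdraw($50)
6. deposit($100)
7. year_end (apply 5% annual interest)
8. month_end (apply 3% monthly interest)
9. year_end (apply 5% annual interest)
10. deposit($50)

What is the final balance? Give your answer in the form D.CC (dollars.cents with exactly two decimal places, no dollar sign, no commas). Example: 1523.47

Answer: 450.84

Derivation:
After 1 (deposit($100)): balance=$200.00 total_interest=$0.00
After 2 (withdraw($100)): balance=$100.00 total_interest=$0.00
After 3 (month_end (apply 3% monthly interest)): balance=$103.00 total_interest=$3.00
After 4 (deposit($200)): balance=$303.00 total_interest=$3.00
After 5 (withdraw($50)): balance=$253.00 total_interest=$3.00
After 6 (deposit($100)): balance=$353.00 total_interest=$3.00
After 7 (year_end (apply 5% annual interest)): balance=$370.65 total_interest=$20.65
After 8 (month_end (apply 3% monthly interest)): balance=$381.76 total_interest=$31.76
After 9 (year_end (apply 5% annual interest)): balance=$400.84 total_interest=$50.84
After 10 (deposit($50)): balance=$450.84 total_interest=$50.84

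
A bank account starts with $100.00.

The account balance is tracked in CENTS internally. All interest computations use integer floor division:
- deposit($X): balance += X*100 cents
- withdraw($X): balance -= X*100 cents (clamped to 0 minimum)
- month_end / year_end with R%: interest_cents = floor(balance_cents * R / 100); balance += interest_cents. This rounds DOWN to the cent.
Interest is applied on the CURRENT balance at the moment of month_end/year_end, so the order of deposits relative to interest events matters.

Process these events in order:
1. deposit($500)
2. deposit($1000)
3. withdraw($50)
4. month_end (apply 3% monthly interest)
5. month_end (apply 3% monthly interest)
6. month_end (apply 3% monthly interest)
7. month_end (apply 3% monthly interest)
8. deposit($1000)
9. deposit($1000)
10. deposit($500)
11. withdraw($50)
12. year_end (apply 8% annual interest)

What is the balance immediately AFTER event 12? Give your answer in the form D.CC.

Answer: 4530.09

Derivation:
After 1 (deposit($500)): balance=$600.00 total_interest=$0.00
After 2 (deposit($1000)): balance=$1600.00 total_interest=$0.00
After 3 (withdraw($50)): balance=$1550.00 total_interest=$0.00
After 4 (month_end (apply 3% monthly interest)): balance=$1596.50 total_interest=$46.50
After 5 (month_end (apply 3% monthly interest)): balance=$1644.39 total_interest=$94.39
After 6 (month_end (apply 3% monthly interest)): balance=$1693.72 total_interest=$143.72
After 7 (month_end (apply 3% monthly interest)): balance=$1744.53 total_interest=$194.53
After 8 (deposit($1000)): balance=$2744.53 total_interest=$194.53
After 9 (deposit($1000)): balance=$3744.53 total_interest=$194.53
After 10 (deposit($500)): balance=$4244.53 total_interest=$194.53
After 11 (withdraw($50)): balance=$4194.53 total_interest=$194.53
After 12 (year_end (apply 8% annual interest)): balance=$4530.09 total_interest=$530.09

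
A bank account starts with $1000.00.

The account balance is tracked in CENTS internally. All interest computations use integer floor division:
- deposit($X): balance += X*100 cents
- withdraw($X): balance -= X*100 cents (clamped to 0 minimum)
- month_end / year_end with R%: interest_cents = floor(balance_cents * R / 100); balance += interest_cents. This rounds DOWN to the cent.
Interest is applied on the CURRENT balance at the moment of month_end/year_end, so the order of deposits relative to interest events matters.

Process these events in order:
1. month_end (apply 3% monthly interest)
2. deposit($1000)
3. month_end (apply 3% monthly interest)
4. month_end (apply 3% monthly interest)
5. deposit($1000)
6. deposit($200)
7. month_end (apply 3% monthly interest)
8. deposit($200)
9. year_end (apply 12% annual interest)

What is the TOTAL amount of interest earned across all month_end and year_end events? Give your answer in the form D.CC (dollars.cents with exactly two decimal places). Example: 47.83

After 1 (month_end (apply 3% monthly interest)): balance=$1030.00 total_interest=$30.00
After 2 (deposit($1000)): balance=$2030.00 total_interest=$30.00
After 3 (month_end (apply 3% monthly interest)): balance=$2090.90 total_interest=$90.90
After 4 (month_end (apply 3% monthly interest)): balance=$2153.62 total_interest=$153.62
After 5 (deposit($1000)): balance=$3153.62 total_interest=$153.62
After 6 (deposit($200)): balance=$3353.62 total_interest=$153.62
After 7 (month_end (apply 3% monthly interest)): balance=$3454.22 total_interest=$254.22
After 8 (deposit($200)): balance=$3654.22 total_interest=$254.22
After 9 (year_end (apply 12% annual interest)): balance=$4092.72 total_interest=$692.72

Answer: 692.72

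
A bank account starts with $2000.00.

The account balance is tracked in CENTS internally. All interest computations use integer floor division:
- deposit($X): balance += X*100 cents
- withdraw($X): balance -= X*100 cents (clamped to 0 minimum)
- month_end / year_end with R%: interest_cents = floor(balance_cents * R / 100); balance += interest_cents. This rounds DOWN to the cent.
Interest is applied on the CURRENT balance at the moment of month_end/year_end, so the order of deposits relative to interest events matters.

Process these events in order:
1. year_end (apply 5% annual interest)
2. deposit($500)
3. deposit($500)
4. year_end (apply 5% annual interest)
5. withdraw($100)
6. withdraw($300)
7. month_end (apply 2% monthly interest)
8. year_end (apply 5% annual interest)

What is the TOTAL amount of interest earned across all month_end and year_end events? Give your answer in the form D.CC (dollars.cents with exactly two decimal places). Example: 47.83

After 1 (year_end (apply 5% annual interest)): balance=$2100.00 total_interest=$100.00
After 2 (deposit($500)): balance=$2600.00 total_interest=$100.00
After 3 (deposit($500)): balance=$3100.00 total_interest=$100.00
After 4 (year_end (apply 5% annual interest)): balance=$3255.00 total_interest=$255.00
After 5 (withdraw($100)): balance=$3155.00 total_interest=$255.00
After 6 (withdraw($300)): balance=$2855.00 total_interest=$255.00
After 7 (month_end (apply 2% monthly interest)): balance=$2912.10 total_interest=$312.10
After 8 (year_end (apply 5% annual interest)): balance=$3057.70 total_interest=$457.70

Answer: 457.70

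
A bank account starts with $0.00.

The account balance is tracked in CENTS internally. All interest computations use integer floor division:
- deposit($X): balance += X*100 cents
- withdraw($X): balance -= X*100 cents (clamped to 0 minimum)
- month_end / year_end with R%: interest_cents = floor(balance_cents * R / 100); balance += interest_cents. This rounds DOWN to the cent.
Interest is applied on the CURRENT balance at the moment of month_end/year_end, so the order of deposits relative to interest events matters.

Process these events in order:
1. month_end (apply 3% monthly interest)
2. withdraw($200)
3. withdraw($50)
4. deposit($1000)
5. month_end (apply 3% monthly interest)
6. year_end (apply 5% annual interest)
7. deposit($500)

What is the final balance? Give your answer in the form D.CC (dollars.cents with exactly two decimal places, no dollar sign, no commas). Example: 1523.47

After 1 (month_end (apply 3% monthly interest)): balance=$0.00 total_interest=$0.00
After 2 (withdraw($200)): balance=$0.00 total_interest=$0.00
After 3 (withdraw($50)): balance=$0.00 total_interest=$0.00
After 4 (deposit($1000)): balance=$1000.00 total_interest=$0.00
After 5 (month_end (apply 3% monthly interest)): balance=$1030.00 total_interest=$30.00
After 6 (year_end (apply 5% annual interest)): balance=$1081.50 total_interest=$81.50
After 7 (deposit($500)): balance=$1581.50 total_interest=$81.50

Answer: 1581.50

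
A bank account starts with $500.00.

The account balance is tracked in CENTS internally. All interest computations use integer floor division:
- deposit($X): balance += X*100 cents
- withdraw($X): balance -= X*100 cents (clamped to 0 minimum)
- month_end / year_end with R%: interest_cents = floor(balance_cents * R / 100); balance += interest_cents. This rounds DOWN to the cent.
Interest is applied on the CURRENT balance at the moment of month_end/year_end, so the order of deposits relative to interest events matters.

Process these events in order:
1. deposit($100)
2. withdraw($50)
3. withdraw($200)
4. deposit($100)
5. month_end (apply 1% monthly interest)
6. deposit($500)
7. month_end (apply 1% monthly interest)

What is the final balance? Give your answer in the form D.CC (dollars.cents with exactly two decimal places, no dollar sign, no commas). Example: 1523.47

Answer: 964.04

Derivation:
After 1 (deposit($100)): balance=$600.00 total_interest=$0.00
After 2 (withdraw($50)): balance=$550.00 total_interest=$0.00
After 3 (withdraw($200)): balance=$350.00 total_interest=$0.00
After 4 (deposit($100)): balance=$450.00 total_interest=$0.00
After 5 (month_end (apply 1% monthly interest)): balance=$454.50 total_interest=$4.50
After 6 (deposit($500)): balance=$954.50 total_interest=$4.50
After 7 (month_end (apply 1% monthly interest)): balance=$964.04 total_interest=$14.04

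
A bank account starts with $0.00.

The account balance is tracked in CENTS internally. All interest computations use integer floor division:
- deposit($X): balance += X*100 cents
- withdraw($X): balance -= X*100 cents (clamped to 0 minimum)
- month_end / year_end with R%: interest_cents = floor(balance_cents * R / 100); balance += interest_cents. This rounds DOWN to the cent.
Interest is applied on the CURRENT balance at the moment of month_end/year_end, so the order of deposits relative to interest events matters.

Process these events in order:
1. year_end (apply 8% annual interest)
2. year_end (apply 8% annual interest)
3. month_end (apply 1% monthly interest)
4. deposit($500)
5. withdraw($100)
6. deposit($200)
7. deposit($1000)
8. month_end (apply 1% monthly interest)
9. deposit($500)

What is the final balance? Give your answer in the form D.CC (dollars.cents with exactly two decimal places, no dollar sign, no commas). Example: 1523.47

Answer: 2116.00

Derivation:
After 1 (year_end (apply 8% annual interest)): balance=$0.00 total_interest=$0.00
After 2 (year_end (apply 8% annual interest)): balance=$0.00 total_interest=$0.00
After 3 (month_end (apply 1% monthly interest)): balance=$0.00 total_interest=$0.00
After 4 (deposit($500)): balance=$500.00 total_interest=$0.00
After 5 (withdraw($100)): balance=$400.00 total_interest=$0.00
After 6 (deposit($200)): balance=$600.00 total_interest=$0.00
After 7 (deposit($1000)): balance=$1600.00 total_interest=$0.00
After 8 (month_end (apply 1% monthly interest)): balance=$1616.00 total_interest=$16.00
After 9 (deposit($500)): balance=$2116.00 total_interest=$16.00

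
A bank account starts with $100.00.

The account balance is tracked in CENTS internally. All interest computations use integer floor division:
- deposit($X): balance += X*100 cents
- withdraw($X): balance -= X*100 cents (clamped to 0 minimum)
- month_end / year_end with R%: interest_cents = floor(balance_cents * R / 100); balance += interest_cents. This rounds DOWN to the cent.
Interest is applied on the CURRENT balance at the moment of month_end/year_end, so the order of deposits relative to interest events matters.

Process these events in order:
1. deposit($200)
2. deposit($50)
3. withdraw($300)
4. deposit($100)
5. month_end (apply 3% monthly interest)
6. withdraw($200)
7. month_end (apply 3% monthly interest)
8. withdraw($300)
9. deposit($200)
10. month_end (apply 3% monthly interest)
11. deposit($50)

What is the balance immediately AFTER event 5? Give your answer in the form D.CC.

After 1 (deposit($200)): balance=$300.00 total_interest=$0.00
After 2 (deposit($50)): balance=$350.00 total_interest=$0.00
After 3 (withdraw($300)): balance=$50.00 total_interest=$0.00
After 4 (deposit($100)): balance=$150.00 total_interest=$0.00
After 5 (month_end (apply 3% monthly interest)): balance=$154.50 total_interest=$4.50

Answer: 154.50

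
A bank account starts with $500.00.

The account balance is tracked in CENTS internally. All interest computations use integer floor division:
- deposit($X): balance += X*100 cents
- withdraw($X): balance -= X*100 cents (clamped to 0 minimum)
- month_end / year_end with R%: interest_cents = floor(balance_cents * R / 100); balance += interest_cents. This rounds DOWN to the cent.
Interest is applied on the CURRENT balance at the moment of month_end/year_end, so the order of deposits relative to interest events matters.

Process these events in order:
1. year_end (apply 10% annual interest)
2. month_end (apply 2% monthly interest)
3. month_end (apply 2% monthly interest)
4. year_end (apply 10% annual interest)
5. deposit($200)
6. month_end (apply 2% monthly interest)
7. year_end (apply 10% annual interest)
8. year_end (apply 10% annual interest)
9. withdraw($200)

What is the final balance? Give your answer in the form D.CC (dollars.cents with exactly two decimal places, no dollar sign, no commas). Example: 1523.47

After 1 (year_end (apply 10% annual interest)): balance=$550.00 total_interest=$50.00
After 2 (month_end (apply 2% monthly interest)): balance=$561.00 total_interest=$61.00
After 3 (month_end (apply 2% monthly interest)): balance=$572.22 total_interest=$72.22
After 4 (year_end (apply 10% annual interest)): balance=$629.44 total_interest=$129.44
After 5 (deposit($200)): balance=$829.44 total_interest=$129.44
After 6 (month_end (apply 2% monthly interest)): balance=$846.02 total_interest=$146.02
After 7 (year_end (apply 10% annual interest)): balance=$930.62 total_interest=$230.62
After 8 (year_end (apply 10% annual interest)): balance=$1023.68 total_interest=$323.68
After 9 (withdraw($200)): balance=$823.68 total_interest=$323.68

Answer: 823.68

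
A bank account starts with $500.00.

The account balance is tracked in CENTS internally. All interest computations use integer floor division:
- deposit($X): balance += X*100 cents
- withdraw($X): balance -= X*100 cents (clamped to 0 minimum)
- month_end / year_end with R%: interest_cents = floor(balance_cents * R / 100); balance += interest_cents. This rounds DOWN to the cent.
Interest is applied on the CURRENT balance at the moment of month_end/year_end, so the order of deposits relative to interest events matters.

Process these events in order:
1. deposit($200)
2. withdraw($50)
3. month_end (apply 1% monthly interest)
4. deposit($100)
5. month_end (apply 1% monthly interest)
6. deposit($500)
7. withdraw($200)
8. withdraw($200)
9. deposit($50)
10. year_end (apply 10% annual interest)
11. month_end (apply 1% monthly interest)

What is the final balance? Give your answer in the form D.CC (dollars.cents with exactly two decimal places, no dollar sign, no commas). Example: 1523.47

After 1 (deposit($200)): balance=$700.00 total_interest=$0.00
After 2 (withdraw($50)): balance=$650.00 total_interest=$0.00
After 3 (month_end (apply 1% monthly interest)): balance=$656.50 total_interest=$6.50
After 4 (deposit($100)): balance=$756.50 total_interest=$6.50
After 5 (month_end (apply 1% monthly interest)): balance=$764.06 total_interest=$14.06
After 6 (deposit($500)): balance=$1264.06 total_interest=$14.06
After 7 (withdraw($200)): balance=$1064.06 total_interest=$14.06
After 8 (withdraw($200)): balance=$864.06 total_interest=$14.06
After 9 (deposit($50)): balance=$914.06 total_interest=$14.06
After 10 (year_end (apply 10% annual interest)): balance=$1005.46 total_interest=$105.46
After 11 (month_end (apply 1% monthly interest)): balance=$1015.51 total_interest=$115.51

Answer: 1015.51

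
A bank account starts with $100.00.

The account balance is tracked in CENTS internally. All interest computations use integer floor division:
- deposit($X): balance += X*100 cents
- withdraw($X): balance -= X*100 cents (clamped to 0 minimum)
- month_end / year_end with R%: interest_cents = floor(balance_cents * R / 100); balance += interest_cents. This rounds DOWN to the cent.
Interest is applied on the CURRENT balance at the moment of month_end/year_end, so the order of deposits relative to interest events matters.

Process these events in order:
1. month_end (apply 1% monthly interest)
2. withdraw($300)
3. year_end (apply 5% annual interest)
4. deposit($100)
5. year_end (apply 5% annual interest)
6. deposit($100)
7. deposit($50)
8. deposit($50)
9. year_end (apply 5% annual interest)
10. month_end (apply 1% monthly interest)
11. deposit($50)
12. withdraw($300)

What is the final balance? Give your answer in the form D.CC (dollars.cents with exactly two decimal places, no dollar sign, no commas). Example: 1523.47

After 1 (month_end (apply 1% monthly interest)): balance=$101.00 total_interest=$1.00
After 2 (withdraw($300)): balance=$0.00 total_interest=$1.00
After 3 (year_end (apply 5% annual interest)): balance=$0.00 total_interest=$1.00
After 4 (deposit($100)): balance=$100.00 total_interest=$1.00
After 5 (year_end (apply 5% annual interest)): balance=$105.00 total_interest=$6.00
After 6 (deposit($100)): balance=$205.00 total_interest=$6.00
After 7 (deposit($50)): balance=$255.00 total_interest=$6.00
After 8 (deposit($50)): balance=$305.00 total_interest=$6.00
After 9 (year_end (apply 5% annual interest)): balance=$320.25 total_interest=$21.25
After 10 (month_end (apply 1% monthly interest)): balance=$323.45 total_interest=$24.45
After 11 (deposit($50)): balance=$373.45 total_interest=$24.45
After 12 (withdraw($300)): balance=$73.45 total_interest=$24.45

Answer: 73.45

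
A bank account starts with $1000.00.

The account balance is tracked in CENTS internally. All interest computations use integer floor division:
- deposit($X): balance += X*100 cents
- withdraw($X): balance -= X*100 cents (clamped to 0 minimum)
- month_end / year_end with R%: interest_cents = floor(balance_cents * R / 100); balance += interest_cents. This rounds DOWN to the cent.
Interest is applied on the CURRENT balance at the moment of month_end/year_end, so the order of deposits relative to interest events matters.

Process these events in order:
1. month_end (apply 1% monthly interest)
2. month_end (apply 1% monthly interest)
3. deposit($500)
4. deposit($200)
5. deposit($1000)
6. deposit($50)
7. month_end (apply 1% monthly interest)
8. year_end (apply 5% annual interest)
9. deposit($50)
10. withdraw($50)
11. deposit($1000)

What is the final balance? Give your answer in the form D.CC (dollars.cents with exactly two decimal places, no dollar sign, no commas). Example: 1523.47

Answer: 3937.69

Derivation:
After 1 (month_end (apply 1% monthly interest)): balance=$1010.00 total_interest=$10.00
After 2 (month_end (apply 1% monthly interest)): balance=$1020.10 total_interest=$20.10
After 3 (deposit($500)): balance=$1520.10 total_interest=$20.10
After 4 (deposit($200)): balance=$1720.10 total_interest=$20.10
After 5 (deposit($1000)): balance=$2720.10 total_interest=$20.10
After 6 (deposit($50)): balance=$2770.10 total_interest=$20.10
After 7 (month_end (apply 1% monthly interest)): balance=$2797.80 total_interest=$47.80
After 8 (year_end (apply 5% annual interest)): balance=$2937.69 total_interest=$187.69
After 9 (deposit($50)): balance=$2987.69 total_interest=$187.69
After 10 (withdraw($50)): balance=$2937.69 total_interest=$187.69
After 11 (deposit($1000)): balance=$3937.69 total_interest=$187.69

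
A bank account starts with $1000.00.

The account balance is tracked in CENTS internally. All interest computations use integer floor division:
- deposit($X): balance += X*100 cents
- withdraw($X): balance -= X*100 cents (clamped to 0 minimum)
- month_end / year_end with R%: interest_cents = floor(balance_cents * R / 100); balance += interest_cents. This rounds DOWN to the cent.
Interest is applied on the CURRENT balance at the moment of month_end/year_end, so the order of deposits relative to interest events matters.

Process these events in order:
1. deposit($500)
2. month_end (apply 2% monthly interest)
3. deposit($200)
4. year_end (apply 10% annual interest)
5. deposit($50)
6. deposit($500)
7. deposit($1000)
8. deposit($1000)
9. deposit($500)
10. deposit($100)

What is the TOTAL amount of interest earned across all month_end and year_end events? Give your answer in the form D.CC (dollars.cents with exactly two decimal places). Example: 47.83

After 1 (deposit($500)): balance=$1500.00 total_interest=$0.00
After 2 (month_end (apply 2% monthly interest)): balance=$1530.00 total_interest=$30.00
After 3 (deposit($200)): balance=$1730.00 total_interest=$30.00
After 4 (year_end (apply 10% annual interest)): balance=$1903.00 total_interest=$203.00
After 5 (deposit($50)): balance=$1953.00 total_interest=$203.00
After 6 (deposit($500)): balance=$2453.00 total_interest=$203.00
After 7 (deposit($1000)): balance=$3453.00 total_interest=$203.00
After 8 (deposit($1000)): balance=$4453.00 total_interest=$203.00
After 9 (deposit($500)): balance=$4953.00 total_interest=$203.00
After 10 (deposit($100)): balance=$5053.00 total_interest=$203.00

Answer: 203.00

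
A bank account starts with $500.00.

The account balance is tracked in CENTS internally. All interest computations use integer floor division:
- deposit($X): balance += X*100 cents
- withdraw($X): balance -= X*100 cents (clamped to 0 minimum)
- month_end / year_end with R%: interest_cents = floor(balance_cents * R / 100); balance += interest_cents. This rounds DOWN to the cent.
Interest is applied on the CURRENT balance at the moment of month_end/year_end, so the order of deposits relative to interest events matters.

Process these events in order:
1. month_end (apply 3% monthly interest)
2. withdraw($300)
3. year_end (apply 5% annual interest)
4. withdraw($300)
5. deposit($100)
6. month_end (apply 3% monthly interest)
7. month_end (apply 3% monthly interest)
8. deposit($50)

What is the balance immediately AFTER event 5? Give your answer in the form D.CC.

After 1 (month_end (apply 3% monthly interest)): balance=$515.00 total_interest=$15.00
After 2 (withdraw($300)): balance=$215.00 total_interest=$15.00
After 3 (year_end (apply 5% annual interest)): balance=$225.75 total_interest=$25.75
After 4 (withdraw($300)): balance=$0.00 total_interest=$25.75
After 5 (deposit($100)): balance=$100.00 total_interest=$25.75

Answer: 100.00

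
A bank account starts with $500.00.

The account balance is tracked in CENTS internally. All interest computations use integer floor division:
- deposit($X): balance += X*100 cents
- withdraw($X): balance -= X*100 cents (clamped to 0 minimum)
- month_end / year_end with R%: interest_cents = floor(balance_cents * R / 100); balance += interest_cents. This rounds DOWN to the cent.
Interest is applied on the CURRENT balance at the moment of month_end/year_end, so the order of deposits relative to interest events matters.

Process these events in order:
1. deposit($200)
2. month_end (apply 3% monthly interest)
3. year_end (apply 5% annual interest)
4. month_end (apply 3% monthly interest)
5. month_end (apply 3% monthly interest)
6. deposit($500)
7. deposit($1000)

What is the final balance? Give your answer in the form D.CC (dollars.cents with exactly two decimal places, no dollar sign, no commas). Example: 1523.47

After 1 (deposit($200)): balance=$700.00 total_interest=$0.00
After 2 (month_end (apply 3% monthly interest)): balance=$721.00 total_interest=$21.00
After 3 (year_end (apply 5% annual interest)): balance=$757.05 total_interest=$57.05
After 4 (month_end (apply 3% monthly interest)): balance=$779.76 total_interest=$79.76
After 5 (month_end (apply 3% monthly interest)): balance=$803.15 total_interest=$103.15
After 6 (deposit($500)): balance=$1303.15 total_interest=$103.15
After 7 (deposit($1000)): balance=$2303.15 total_interest=$103.15

Answer: 2303.15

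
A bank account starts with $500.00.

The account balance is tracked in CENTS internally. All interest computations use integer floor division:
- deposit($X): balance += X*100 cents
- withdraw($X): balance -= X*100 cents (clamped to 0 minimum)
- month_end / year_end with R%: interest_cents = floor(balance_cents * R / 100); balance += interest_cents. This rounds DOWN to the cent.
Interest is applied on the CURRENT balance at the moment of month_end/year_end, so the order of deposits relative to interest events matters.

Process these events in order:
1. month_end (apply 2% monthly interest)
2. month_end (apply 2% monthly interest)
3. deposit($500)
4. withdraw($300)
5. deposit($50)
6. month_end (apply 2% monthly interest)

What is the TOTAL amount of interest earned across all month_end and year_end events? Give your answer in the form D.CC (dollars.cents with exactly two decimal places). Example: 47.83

After 1 (month_end (apply 2% monthly interest)): balance=$510.00 total_interest=$10.00
After 2 (month_end (apply 2% monthly interest)): balance=$520.20 total_interest=$20.20
After 3 (deposit($500)): balance=$1020.20 total_interest=$20.20
After 4 (withdraw($300)): balance=$720.20 total_interest=$20.20
After 5 (deposit($50)): balance=$770.20 total_interest=$20.20
After 6 (month_end (apply 2% monthly interest)): balance=$785.60 total_interest=$35.60

Answer: 35.60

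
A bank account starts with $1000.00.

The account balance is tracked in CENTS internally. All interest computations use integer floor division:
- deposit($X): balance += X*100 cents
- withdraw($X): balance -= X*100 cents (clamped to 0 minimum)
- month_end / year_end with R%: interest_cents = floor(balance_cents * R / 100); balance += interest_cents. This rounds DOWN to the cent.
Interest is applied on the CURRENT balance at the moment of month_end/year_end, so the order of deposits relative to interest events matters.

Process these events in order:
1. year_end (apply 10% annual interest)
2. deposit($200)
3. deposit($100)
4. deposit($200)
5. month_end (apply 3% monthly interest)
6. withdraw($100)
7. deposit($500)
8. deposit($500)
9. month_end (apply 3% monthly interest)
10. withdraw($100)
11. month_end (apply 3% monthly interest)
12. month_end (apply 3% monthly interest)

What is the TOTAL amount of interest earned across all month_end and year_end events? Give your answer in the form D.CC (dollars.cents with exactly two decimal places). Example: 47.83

Answer: 378.17

Derivation:
After 1 (year_end (apply 10% annual interest)): balance=$1100.00 total_interest=$100.00
After 2 (deposit($200)): balance=$1300.00 total_interest=$100.00
After 3 (deposit($100)): balance=$1400.00 total_interest=$100.00
After 4 (deposit($200)): balance=$1600.00 total_interest=$100.00
After 5 (month_end (apply 3% monthly interest)): balance=$1648.00 total_interest=$148.00
After 6 (withdraw($100)): balance=$1548.00 total_interest=$148.00
After 7 (deposit($500)): balance=$2048.00 total_interest=$148.00
After 8 (deposit($500)): balance=$2548.00 total_interest=$148.00
After 9 (month_end (apply 3% monthly interest)): balance=$2624.44 total_interest=$224.44
After 10 (withdraw($100)): balance=$2524.44 total_interest=$224.44
After 11 (month_end (apply 3% monthly interest)): balance=$2600.17 total_interest=$300.17
After 12 (month_end (apply 3% monthly interest)): balance=$2678.17 total_interest=$378.17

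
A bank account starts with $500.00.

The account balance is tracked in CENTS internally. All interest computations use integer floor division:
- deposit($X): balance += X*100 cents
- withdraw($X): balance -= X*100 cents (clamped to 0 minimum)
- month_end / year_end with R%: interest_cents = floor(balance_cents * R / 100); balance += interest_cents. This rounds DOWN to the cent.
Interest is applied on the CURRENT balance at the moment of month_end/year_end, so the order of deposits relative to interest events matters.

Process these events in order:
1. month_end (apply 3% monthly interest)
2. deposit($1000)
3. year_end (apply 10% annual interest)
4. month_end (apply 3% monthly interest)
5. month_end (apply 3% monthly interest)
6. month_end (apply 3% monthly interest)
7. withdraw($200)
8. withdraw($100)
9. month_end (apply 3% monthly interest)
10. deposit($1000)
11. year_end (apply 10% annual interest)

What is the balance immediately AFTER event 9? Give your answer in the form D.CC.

Answer: 1566.64

Derivation:
After 1 (month_end (apply 3% monthly interest)): balance=$515.00 total_interest=$15.00
After 2 (deposit($1000)): balance=$1515.00 total_interest=$15.00
After 3 (year_end (apply 10% annual interest)): balance=$1666.50 total_interest=$166.50
After 4 (month_end (apply 3% monthly interest)): balance=$1716.49 total_interest=$216.49
After 5 (month_end (apply 3% monthly interest)): balance=$1767.98 total_interest=$267.98
After 6 (month_end (apply 3% monthly interest)): balance=$1821.01 total_interest=$321.01
After 7 (withdraw($200)): balance=$1621.01 total_interest=$321.01
After 8 (withdraw($100)): balance=$1521.01 total_interest=$321.01
After 9 (month_end (apply 3% monthly interest)): balance=$1566.64 total_interest=$366.64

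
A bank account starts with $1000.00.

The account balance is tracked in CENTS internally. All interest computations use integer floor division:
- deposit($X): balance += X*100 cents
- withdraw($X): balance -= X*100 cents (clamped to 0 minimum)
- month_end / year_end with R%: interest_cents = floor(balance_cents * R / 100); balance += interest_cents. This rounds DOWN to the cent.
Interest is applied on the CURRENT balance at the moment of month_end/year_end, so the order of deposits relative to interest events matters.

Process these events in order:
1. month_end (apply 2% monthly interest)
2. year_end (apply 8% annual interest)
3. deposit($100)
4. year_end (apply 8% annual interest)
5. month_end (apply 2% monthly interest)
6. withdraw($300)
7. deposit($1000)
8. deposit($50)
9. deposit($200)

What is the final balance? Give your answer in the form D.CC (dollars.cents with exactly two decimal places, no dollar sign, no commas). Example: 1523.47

Answer: 2273.67

Derivation:
After 1 (month_end (apply 2% monthly interest)): balance=$1020.00 total_interest=$20.00
After 2 (year_end (apply 8% annual interest)): balance=$1101.60 total_interest=$101.60
After 3 (deposit($100)): balance=$1201.60 total_interest=$101.60
After 4 (year_end (apply 8% annual interest)): balance=$1297.72 total_interest=$197.72
After 5 (month_end (apply 2% monthly interest)): balance=$1323.67 total_interest=$223.67
After 6 (withdraw($300)): balance=$1023.67 total_interest=$223.67
After 7 (deposit($1000)): balance=$2023.67 total_interest=$223.67
After 8 (deposit($50)): balance=$2073.67 total_interest=$223.67
After 9 (deposit($200)): balance=$2273.67 total_interest=$223.67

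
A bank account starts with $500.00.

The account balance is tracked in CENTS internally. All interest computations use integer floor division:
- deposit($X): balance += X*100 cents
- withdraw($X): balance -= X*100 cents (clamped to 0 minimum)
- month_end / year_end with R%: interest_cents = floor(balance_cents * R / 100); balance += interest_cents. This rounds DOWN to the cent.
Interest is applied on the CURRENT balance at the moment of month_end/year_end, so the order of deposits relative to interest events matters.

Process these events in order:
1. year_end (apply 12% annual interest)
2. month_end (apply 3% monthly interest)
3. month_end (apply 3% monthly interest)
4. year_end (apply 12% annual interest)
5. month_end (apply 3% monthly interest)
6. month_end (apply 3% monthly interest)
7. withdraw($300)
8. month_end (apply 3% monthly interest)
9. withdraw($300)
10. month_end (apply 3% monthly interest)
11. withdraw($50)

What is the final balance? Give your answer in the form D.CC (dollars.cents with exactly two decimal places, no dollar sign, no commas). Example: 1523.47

Answer: 71.62

Derivation:
After 1 (year_end (apply 12% annual interest)): balance=$560.00 total_interest=$60.00
After 2 (month_end (apply 3% monthly interest)): balance=$576.80 total_interest=$76.80
After 3 (month_end (apply 3% monthly interest)): balance=$594.10 total_interest=$94.10
After 4 (year_end (apply 12% annual interest)): balance=$665.39 total_interest=$165.39
After 5 (month_end (apply 3% monthly interest)): balance=$685.35 total_interest=$185.35
After 6 (month_end (apply 3% monthly interest)): balance=$705.91 total_interest=$205.91
After 7 (withdraw($300)): balance=$405.91 total_interest=$205.91
After 8 (month_end (apply 3% monthly interest)): balance=$418.08 total_interest=$218.08
After 9 (withdraw($300)): balance=$118.08 total_interest=$218.08
After 10 (month_end (apply 3% monthly interest)): balance=$121.62 total_interest=$221.62
After 11 (withdraw($50)): balance=$71.62 total_interest=$221.62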